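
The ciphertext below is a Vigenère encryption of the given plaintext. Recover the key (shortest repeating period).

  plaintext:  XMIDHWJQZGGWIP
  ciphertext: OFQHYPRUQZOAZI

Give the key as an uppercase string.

RTIE

  i= 0: O-X = 17 → R
  i= 1: F-M = 19 → T
  i= 2: Q-I =  8 → I
  i= 3: H-D =  4 → E
  i= 4: Y-H = 17 → R
  i= 5: P-W = 19 → T
  i= 6: R-J =  8 → I
  i= 7: U-Q =  4 → E
  i= 8: Q-Z = 17 → R
  i= 9: Z-G = 19 → T
  i=10: O-G =  8 → I
  i=11: A-W =  4 → E
  i=12: Z-I = 17 → R
  i=13: I-P = 19 → T
  shifts repeat with period 4: RTIE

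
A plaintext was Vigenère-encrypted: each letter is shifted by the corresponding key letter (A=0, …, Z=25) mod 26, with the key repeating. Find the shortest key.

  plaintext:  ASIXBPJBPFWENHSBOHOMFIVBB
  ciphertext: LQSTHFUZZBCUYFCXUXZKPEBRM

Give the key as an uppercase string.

LYKWGQ

  i= 0: L-A = 11 → L
  i= 1: Q-S = 24 → Y
  i= 2: S-I = 10 → K
  i= 3: T-X = 22 → W
  i= 4: H-B =  6 → G
  i= 5: F-P = 16 → Q
  i= 6: U-J = 11 → L
  i= 7: Z-B = 24 → Y
  i= 8: Z-P = 10 → K
  i= 9: B-F = 22 → W
  i=10: C-W =  6 → G
  i=11: U-E = 16 → Q
  i=12: Y-N = 11 → L
  i=13: F-H = 24 → Y
  i=14: C-S = 10 → K
  i=15: X-B = 22 → W
  i=16: U-O =  6 → G
  i=17: X-H = 16 → Q
  i=18: Z-O = 11 → L
  i=19: K-M = 24 → Y
  i=20: P-F = 10 → K
  i=21: E-I = 22 → W
  i=22: B-V =  6 → G
  i=23: R-B = 16 → Q
  i=24: M-B = 11 → L
  shifts repeat with period 6: LYKWGQ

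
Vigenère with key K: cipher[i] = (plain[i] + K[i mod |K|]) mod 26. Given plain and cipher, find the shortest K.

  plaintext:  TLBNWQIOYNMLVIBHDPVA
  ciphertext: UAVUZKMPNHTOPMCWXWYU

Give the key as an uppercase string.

  i= 0: U-T =  1 → B
  i= 1: A-L = 15 → P
  i= 2: V-B = 20 → U
  i= 3: U-N =  7 → H
  i= 4: Z-W =  3 → D
  i= 5: K-Q = 20 → U
  i= 6: M-I =  4 → E
  i= 7: P-O =  1 → B
  i= 8: N-Y = 15 → P
  i= 9: H-N = 20 → U
  i=10: T-M =  7 → H
  i=11: O-L =  3 → D
  i=12: P-V = 20 → U
  i=13: M-I =  4 → E
  i=14: C-B =  1 → B
  i=15: W-H = 15 → P
  i=16: X-D = 20 → U
  i=17: W-P =  7 → H
  i=18: Y-V =  3 → D
  i=19: U-A = 20 → U
  shifts repeat with period 7: BPUHDUE

BPUHDUE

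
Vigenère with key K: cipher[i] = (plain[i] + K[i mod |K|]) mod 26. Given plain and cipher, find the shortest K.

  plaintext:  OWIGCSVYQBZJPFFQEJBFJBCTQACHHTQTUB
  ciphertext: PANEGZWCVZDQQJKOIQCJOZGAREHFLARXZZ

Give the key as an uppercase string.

BEFYEH

  i= 0: P-O =  1 → B
  i= 1: A-W =  4 → E
  i= 2: N-I =  5 → F
  i= 3: E-G = 24 → Y
  i= 4: G-C =  4 → E
  i= 5: Z-S =  7 → H
  i= 6: W-V =  1 → B
  i= 7: C-Y =  4 → E
  i= 8: V-Q =  5 → F
  i= 9: Z-B = 24 → Y
  i=10: D-Z =  4 → E
  i=11: Q-J =  7 → H
  i=12: Q-P =  1 → B
  i=13: J-F =  4 → E
  i=14: K-F =  5 → F
  i=15: O-Q = 24 → Y
  i=16: I-E =  4 → E
  i=17: Q-J =  7 → H
  i=18: C-B =  1 → B
  i=19: J-F =  4 → E
  i=20: O-J =  5 → F
  i=21: Z-B = 24 → Y
  i=22: G-C =  4 → E
  i=23: A-T =  7 → H
  i=24: R-Q =  1 → B
  i=25: E-A =  4 → E
  i=26: H-C =  5 → F
  i=27: F-H = 24 → Y
  i=28: L-H =  4 → E
  i=29: A-T =  7 → H
  i=30: R-Q =  1 → B
  i=31: X-T =  4 → E
  i=32: Z-U =  5 → F
  i=33: Z-B = 24 → Y
  shifts repeat with period 6: BEFYEH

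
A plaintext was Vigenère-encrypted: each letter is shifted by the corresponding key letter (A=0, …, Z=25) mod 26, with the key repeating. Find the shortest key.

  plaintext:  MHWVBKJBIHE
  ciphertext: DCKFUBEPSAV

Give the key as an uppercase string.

  i= 0: D-M = 17 → R
  i= 1: C-H = 21 → V
  i= 2: K-W = 14 → O
  i= 3: F-V = 10 → K
  i= 4: U-B = 19 → T
  i= 5: B-K = 17 → R
  i= 6: E-J = 21 → V
  i= 7: P-B = 14 → O
  i= 8: S-I = 10 → K
  i= 9: A-H = 19 → T
  i=10: V-E = 17 → R
  shifts repeat with period 5: RVOKT

RVOKT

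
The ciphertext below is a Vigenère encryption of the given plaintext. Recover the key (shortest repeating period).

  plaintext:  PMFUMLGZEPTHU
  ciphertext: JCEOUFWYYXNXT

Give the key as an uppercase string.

UQZUI

  i= 0: J-P = 20 → U
  i= 1: C-M = 16 → Q
  i= 2: E-F = 25 → Z
  i= 3: O-U = 20 → U
  i= 4: U-M =  8 → I
  i= 5: F-L = 20 → U
  i= 6: W-G = 16 → Q
  i= 7: Y-Z = 25 → Z
  i= 8: Y-E = 20 → U
  i= 9: X-P =  8 → I
  i=10: N-T = 20 → U
  i=11: X-H = 16 → Q
  i=12: T-U = 25 → Z
  shifts repeat with period 5: UQZUI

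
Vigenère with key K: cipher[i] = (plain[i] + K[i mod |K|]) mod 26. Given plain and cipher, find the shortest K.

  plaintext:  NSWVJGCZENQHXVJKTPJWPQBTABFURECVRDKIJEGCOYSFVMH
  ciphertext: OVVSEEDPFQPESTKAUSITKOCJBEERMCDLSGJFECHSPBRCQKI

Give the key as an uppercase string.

  i= 0: O-N =  1 → B
  i= 1: V-S =  3 → D
  i= 2: V-W = 25 → Z
  i= 3: S-V = 23 → X
  i= 4: E-J = 21 → V
  i= 5: E-G = 24 → Y
  i= 6: D-C =  1 → B
  i= 7: P-Z = 16 → Q
  i= 8: F-E =  1 → B
  i= 9: Q-N =  3 → D
  i=10: P-Q = 25 → Z
  i=11: E-H = 23 → X
  i=12: S-X = 21 → V
  i=13: T-V = 24 → Y
  i=14: K-J =  1 → B
  i=15: A-K = 16 → Q
  i=16: U-T =  1 → B
  i=17: S-P =  3 → D
  i=18: I-J = 25 → Z
  i=19: T-W = 23 → X
  i=20: K-P = 21 → V
  i=21: O-Q = 24 → Y
  i=22: C-B =  1 → B
  i=23: J-T = 16 → Q
  i=24: B-A =  1 → B
  i=25: E-B =  3 → D
  i=26: E-F = 25 → Z
  i=27: R-U = 23 → X
  i=28: M-R = 21 → V
  i=29: C-E = 24 → Y
  i=30: D-C =  1 → B
  i=31: L-V = 16 → Q
  i=32: S-R =  1 → B
  i=33: G-D =  3 → D
  i=34: J-K = 25 → Z
  i=35: F-I = 23 → X
  i=36: E-J = 21 → V
  i=37: C-E = 24 → Y
  i=38: H-G =  1 → B
  i=39: S-C = 16 → Q
  i=40: P-O =  1 → B
  i=41: B-Y =  3 → D
  i=42: R-S = 25 → Z
  i=43: C-F = 23 → X
  i=44: Q-V = 21 → V
  i=45: K-M = 24 → Y
  i=46: I-H =  1 → B
  shifts repeat with period 8: BDZXVYBQ

BDZXVYBQ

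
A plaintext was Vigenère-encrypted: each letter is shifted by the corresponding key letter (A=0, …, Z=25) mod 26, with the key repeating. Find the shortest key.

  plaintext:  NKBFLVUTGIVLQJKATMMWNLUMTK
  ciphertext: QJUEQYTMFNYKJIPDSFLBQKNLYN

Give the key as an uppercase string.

  i= 0: Q-N =  3 → D
  i= 1: J-K = 25 → Z
  i= 2: U-B = 19 → T
  i= 3: E-F = 25 → Z
  i= 4: Q-L =  5 → F
  i= 5: Y-V =  3 → D
  i= 6: T-U = 25 → Z
  i= 7: M-T = 19 → T
  i= 8: F-G = 25 → Z
  i= 9: N-I =  5 → F
  i=10: Y-V =  3 → D
  i=11: K-L = 25 → Z
  i=12: J-Q = 19 → T
  i=13: I-J = 25 → Z
  i=14: P-K =  5 → F
  i=15: D-A =  3 → D
  i=16: S-T = 25 → Z
  i=17: F-M = 19 → T
  i=18: L-M = 25 → Z
  i=19: B-W =  5 → F
  i=20: Q-N =  3 → D
  i=21: K-L = 25 → Z
  i=22: N-U = 19 → T
  i=23: L-M = 25 → Z
  i=24: Y-T =  5 → F
  i=25: N-K =  3 → D
  shifts repeat with period 5: DZTZF

DZTZF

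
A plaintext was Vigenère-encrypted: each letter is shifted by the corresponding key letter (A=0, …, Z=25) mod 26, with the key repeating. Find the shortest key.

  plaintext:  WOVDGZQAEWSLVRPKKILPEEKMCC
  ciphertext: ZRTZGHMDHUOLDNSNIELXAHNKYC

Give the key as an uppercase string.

  i= 0: Z-W =  3 → D
  i= 1: R-O =  3 → D
  i= 2: T-V = 24 → Y
  i= 3: Z-D = 22 → W
  i= 4: G-G =  0 → A
  i= 5: H-Z =  8 → I
  i= 6: M-Q = 22 → W
  i= 7: D-A =  3 → D
  i= 8: H-E =  3 → D
  i= 9: U-W = 24 → Y
  i=10: O-S = 22 → W
  i=11: L-L =  0 → A
  i=12: D-V =  8 → I
  i=13: N-R = 22 → W
  i=14: S-P =  3 → D
  i=15: N-K =  3 → D
  i=16: I-K = 24 → Y
  i=17: E-I = 22 → W
  i=18: L-L =  0 → A
  i=19: X-P =  8 → I
  i=20: A-E = 22 → W
  i=21: H-E =  3 → D
  i=22: N-K =  3 → D
  i=23: K-M = 24 → Y
  i=24: Y-C = 22 → W
  i=25: C-C =  0 → A
  shifts repeat with period 7: DDYWAIW

DDYWAIW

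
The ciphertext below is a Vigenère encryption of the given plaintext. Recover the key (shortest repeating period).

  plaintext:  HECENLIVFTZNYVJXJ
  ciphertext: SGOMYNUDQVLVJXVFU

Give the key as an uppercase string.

LCMI

  i= 0: S-H = 11 → L
  i= 1: G-E =  2 → C
  i= 2: O-C = 12 → M
  i= 3: M-E =  8 → I
  i= 4: Y-N = 11 → L
  i= 5: N-L =  2 → C
  i= 6: U-I = 12 → M
  i= 7: D-V =  8 → I
  i= 8: Q-F = 11 → L
  i= 9: V-T =  2 → C
  i=10: L-Z = 12 → M
  i=11: V-N =  8 → I
  i=12: J-Y = 11 → L
  i=13: X-V =  2 → C
  i=14: V-J = 12 → M
  i=15: F-X =  8 → I
  i=16: U-J = 11 → L
  shifts repeat with period 4: LCMI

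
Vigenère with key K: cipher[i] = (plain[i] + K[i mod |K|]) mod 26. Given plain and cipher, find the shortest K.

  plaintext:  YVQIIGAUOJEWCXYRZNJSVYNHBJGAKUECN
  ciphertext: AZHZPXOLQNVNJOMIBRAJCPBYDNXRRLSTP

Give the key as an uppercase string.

  i= 0: A-Y =  2 → C
  i= 1: Z-V =  4 → E
  i= 2: H-Q = 17 → R
  i= 3: Z-I = 17 → R
  i= 4: P-I =  7 → H
  i= 5: X-G = 17 → R
  i= 6: O-A = 14 → O
  i= 7: L-U = 17 → R
  i= 8: Q-O =  2 → C
  i= 9: N-J =  4 → E
  i=10: V-E = 17 → R
  i=11: N-W = 17 → R
  i=12: J-C =  7 → H
  i=13: O-X = 17 → R
  i=14: M-Y = 14 → O
  i=15: I-R = 17 → R
  i=16: B-Z =  2 → C
  i=17: R-N =  4 → E
  i=18: A-J = 17 → R
  i=19: J-S = 17 → R
  i=20: C-V =  7 → H
  i=21: P-Y = 17 → R
  i=22: B-N = 14 → O
  i=23: Y-H = 17 → R
  i=24: D-B =  2 → C
  i=25: N-J =  4 → E
  i=26: X-G = 17 → R
  i=27: R-A = 17 → R
  i=28: R-K =  7 → H
  i=29: L-U = 17 → R
  i=30: S-E = 14 → O
  i=31: T-C = 17 → R
  i=32: P-N =  2 → C
  shifts repeat with period 8: CERRHROR

CERRHROR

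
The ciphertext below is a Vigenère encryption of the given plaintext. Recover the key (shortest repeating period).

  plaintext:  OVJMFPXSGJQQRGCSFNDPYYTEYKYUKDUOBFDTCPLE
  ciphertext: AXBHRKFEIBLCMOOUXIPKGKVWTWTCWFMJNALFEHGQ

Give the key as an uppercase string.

MCSVMVI

  i= 0: A-O = 12 → M
  i= 1: X-V =  2 → C
  i= 2: B-J = 18 → S
  i= 3: H-M = 21 → V
  i= 4: R-F = 12 → M
  i= 5: K-P = 21 → V
  i= 6: F-X =  8 → I
  i= 7: E-S = 12 → M
  i= 8: I-G =  2 → C
  i= 9: B-J = 18 → S
  i=10: L-Q = 21 → V
  i=11: C-Q = 12 → M
  i=12: M-R = 21 → V
  i=13: O-G =  8 → I
  i=14: O-C = 12 → M
  i=15: U-S =  2 → C
  i=16: X-F = 18 → S
  i=17: I-N = 21 → V
  i=18: P-D = 12 → M
  i=19: K-P = 21 → V
  i=20: G-Y =  8 → I
  i=21: K-Y = 12 → M
  i=22: V-T =  2 → C
  i=23: W-E = 18 → S
  i=24: T-Y = 21 → V
  i=25: W-K = 12 → M
  i=26: T-Y = 21 → V
  i=27: C-U =  8 → I
  i=28: W-K = 12 → M
  i=29: F-D =  2 → C
  i=30: M-U = 18 → S
  i=31: J-O = 21 → V
  i=32: N-B = 12 → M
  i=33: A-F = 21 → V
  i=34: L-D =  8 → I
  i=35: F-T = 12 → M
  i=36: E-C =  2 → C
  i=37: H-P = 18 → S
  i=38: G-L = 21 → V
  i=39: Q-E = 12 → M
  shifts repeat with period 7: MCSVMVI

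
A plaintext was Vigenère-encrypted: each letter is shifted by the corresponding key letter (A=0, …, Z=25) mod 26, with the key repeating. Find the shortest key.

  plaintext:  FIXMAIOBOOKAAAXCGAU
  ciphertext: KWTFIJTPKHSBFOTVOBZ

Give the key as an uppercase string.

FOWTIB

  i= 0: K-F =  5 → F
  i= 1: W-I = 14 → O
  i= 2: T-X = 22 → W
  i= 3: F-M = 19 → T
  i= 4: I-A =  8 → I
  i= 5: J-I =  1 → B
  i= 6: T-O =  5 → F
  i= 7: P-B = 14 → O
  i= 8: K-O = 22 → W
  i= 9: H-O = 19 → T
  i=10: S-K =  8 → I
  i=11: B-A =  1 → B
  i=12: F-A =  5 → F
  i=13: O-A = 14 → O
  i=14: T-X = 22 → W
  i=15: V-C = 19 → T
  i=16: O-G =  8 → I
  i=17: B-A =  1 → B
  i=18: Z-U =  5 → F
  shifts repeat with period 6: FOWTIB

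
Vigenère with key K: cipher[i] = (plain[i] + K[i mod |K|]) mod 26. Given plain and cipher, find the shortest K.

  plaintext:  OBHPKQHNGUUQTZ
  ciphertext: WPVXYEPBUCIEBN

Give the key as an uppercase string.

IOO

  i= 0: W-O =  8 → I
  i= 1: P-B = 14 → O
  i= 2: V-H = 14 → O
  i= 3: X-P =  8 → I
  i= 4: Y-K = 14 → O
  i= 5: E-Q = 14 → O
  i= 6: P-H =  8 → I
  i= 7: B-N = 14 → O
  i= 8: U-G = 14 → O
  i= 9: C-U =  8 → I
  i=10: I-U = 14 → O
  i=11: E-Q = 14 → O
  i=12: B-T =  8 → I
  i=13: N-Z = 14 → O
  shifts repeat with period 3: IOO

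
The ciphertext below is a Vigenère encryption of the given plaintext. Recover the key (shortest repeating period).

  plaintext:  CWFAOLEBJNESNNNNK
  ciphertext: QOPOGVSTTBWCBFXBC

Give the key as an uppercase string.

OSK

  i= 0: Q-C = 14 → O
  i= 1: O-W = 18 → S
  i= 2: P-F = 10 → K
  i= 3: O-A = 14 → O
  i= 4: G-O = 18 → S
  i= 5: V-L = 10 → K
  i= 6: S-E = 14 → O
  i= 7: T-B = 18 → S
  i= 8: T-J = 10 → K
  i= 9: B-N = 14 → O
  i=10: W-E = 18 → S
  i=11: C-S = 10 → K
  i=12: B-N = 14 → O
  i=13: F-N = 18 → S
  i=14: X-N = 10 → K
  i=15: B-N = 14 → O
  i=16: C-K = 18 → S
  shifts repeat with period 3: OSK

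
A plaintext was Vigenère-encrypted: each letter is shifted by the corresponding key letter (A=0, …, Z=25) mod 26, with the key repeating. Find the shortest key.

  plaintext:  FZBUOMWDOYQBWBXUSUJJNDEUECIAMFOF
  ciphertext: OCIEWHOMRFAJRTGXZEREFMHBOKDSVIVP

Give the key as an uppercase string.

  i= 0: O-F =  9 → J
  i= 1: C-Z =  3 → D
  i= 2: I-B =  7 → H
  i= 3: E-U = 10 → K
  i= 4: W-O =  8 → I
  i= 5: H-M = 21 → V
  i= 6: O-W = 18 → S
  i= 7: M-D =  9 → J
  i= 8: R-O =  3 → D
  i= 9: F-Y =  7 → H
  i=10: A-Q = 10 → K
  i=11: J-B =  8 → I
  i=12: R-W = 21 → V
  i=13: T-B = 18 → S
  i=14: G-X =  9 → J
  i=15: X-U =  3 → D
  i=16: Z-S =  7 → H
  i=17: E-U = 10 → K
  i=18: R-J =  8 → I
  i=19: E-J = 21 → V
  i=20: F-N = 18 → S
  i=21: M-D =  9 → J
  i=22: H-E =  3 → D
  i=23: B-U =  7 → H
  i=24: O-E = 10 → K
  i=25: K-C =  8 → I
  i=26: D-I = 21 → V
  i=27: S-A = 18 → S
  i=28: V-M =  9 → J
  i=29: I-F =  3 → D
  i=30: V-O =  7 → H
  i=31: P-F = 10 → K
  shifts repeat with period 7: JDHKIVS

JDHKIVS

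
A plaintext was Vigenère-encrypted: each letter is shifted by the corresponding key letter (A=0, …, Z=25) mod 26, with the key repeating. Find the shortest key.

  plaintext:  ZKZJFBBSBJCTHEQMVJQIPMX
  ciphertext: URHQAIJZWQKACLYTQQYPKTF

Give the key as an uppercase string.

  i= 0: U-Z = 21 → V
  i= 1: R-K =  7 → H
  i= 2: H-Z =  8 → I
  i= 3: Q-J =  7 → H
  i= 4: A-F = 21 → V
  i= 5: I-B =  7 → H
  i= 6: J-B =  8 → I
  i= 7: Z-S =  7 → H
  i= 8: W-B = 21 → V
  i= 9: Q-J =  7 → H
  i=10: K-C =  8 → I
  i=11: A-T =  7 → H
  i=12: C-H = 21 → V
  i=13: L-E =  7 → H
  i=14: Y-Q =  8 → I
  i=15: T-M =  7 → H
  i=16: Q-V = 21 → V
  i=17: Q-J =  7 → H
  i=18: Y-Q =  8 → I
  i=19: P-I =  7 → H
  i=20: K-P = 21 → V
  i=21: T-M =  7 → H
  i=22: F-X =  8 → I
  shifts repeat with period 4: VHIH

VHIH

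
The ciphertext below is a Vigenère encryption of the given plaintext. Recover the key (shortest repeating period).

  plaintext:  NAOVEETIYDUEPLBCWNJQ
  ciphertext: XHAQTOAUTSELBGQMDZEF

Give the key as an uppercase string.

KHMVP

  i= 0: X-N = 10 → K
  i= 1: H-A =  7 → H
  i= 2: A-O = 12 → M
  i= 3: Q-V = 21 → V
  i= 4: T-E = 15 → P
  i= 5: O-E = 10 → K
  i= 6: A-T =  7 → H
  i= 7: U-I = 12 → M
  i= 8: T-Y = 21 → V
  i= 9: S-D = 15 → P
  i=10: E-U = 10 → K
  i=11: L-E =  7 → H
  i=12: B-P = 12 → M
  i=13: G-L = 21 → V
  i=14: Q-B = 15 → P
  i=15: M-C = 10 → K
  i=16: D-W =  7 → H
  i=17: Z-N = 12 → M
  i=18: E-J = 21 → V
  i=19: F-Q = 15 → P
  shifts repeat with period 5: KHMVP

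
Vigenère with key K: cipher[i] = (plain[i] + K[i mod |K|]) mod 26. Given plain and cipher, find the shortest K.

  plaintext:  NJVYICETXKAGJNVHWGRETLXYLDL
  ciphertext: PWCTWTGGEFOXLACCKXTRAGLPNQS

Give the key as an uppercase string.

  i= 0: P-N =  2 → C
  i= 1: W-J = 13 → N
  i= 2: C-V =  7 → H
  i= 3: T-Y = 21 → V
  i= 4: W-I = 14 → O
  i= 5: T-C = 17 → R
  i= 6: G-E =  2 → C
  i= 7: G-T = 13 → N
  i= 8: E-X =  7 → H
  i= 9: F-K = 21 → V
  i=10: O-A = 14 → O
  i=11: X-G = 17 → R
  i=12: L-J =  2 → C
  i=13: A-N = 13 → N
  i=14: C-V =  7 → H
  i=15: C-H = 21 → V
  i=16: K-W = 14 → O
  i=17: X-G = 17 → R
  i=18: T-R =  2 → C
  i=19: R-E = 13 → N
  i=20: A-T =  7 → H
  i=21: G-L = 21 → V
  i=22: L-X = 14 → O
  i=23: P-Y = 17 → R
  i=24: N-L =  2 → C
  i=25: Q-D = 13 → N
  i=26: S-L =  7 → H
  shifts repeat with period 6: CNHVOR

CNHVOR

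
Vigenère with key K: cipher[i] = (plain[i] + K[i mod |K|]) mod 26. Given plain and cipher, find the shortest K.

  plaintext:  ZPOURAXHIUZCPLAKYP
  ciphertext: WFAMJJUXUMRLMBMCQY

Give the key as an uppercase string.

  i= 0: W-Z = 23 → X
  i= 1: F-P = 16 → Q
  i= 2: A-O = 12 → M
  i= 3: M-U = 18 → S
  i= 4: J-R = 18 → S
  i= 5: J-A =  9 → J
  i= 6: U-X = 23 → X
  i= 7: X-H = 16 → Q
  i= 8: U-I = 12 → M
  i= 9: M-U = 18 → S
  i=10: R-Z = 18 → S
  i=11: L-C =  9 → J
  i=12: M-P = 23 → X
  i=13: B-L = 16 → Q
  i=14: M-A = 12 → M
  i=15: C-K = 18 → S
  i=16: Q-Y = 18 → S
  i=17: Y-P =  9 → J
  shifts repeat with period 6: XQMSSJ

XQMSSJ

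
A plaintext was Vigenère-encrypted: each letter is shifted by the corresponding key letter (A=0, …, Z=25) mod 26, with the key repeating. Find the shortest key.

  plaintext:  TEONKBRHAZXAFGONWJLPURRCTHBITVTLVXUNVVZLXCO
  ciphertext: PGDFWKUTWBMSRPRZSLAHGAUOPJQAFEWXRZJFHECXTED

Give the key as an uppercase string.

WCPSMJDM

  i= 0: P-T = 22 → W
  i= 1: G-E =  2 → C
  i= 2: D-O = 15 → P
  i= 3: F-N = 18 → S
  i= 4: W-K = 12 → M
  i= 5: K-B =  9 → J
  i= 6: U-R =  3 → D
  i= 7: T-H = 12 → M
  i= 8: W-A = 22 → W
  i= 9: B-Z =  2 → C
  i=10: M-X = 15 → P
  i=11: S-A = 18 → S
  i=12: R-F = 12 → M
  i=13: P-G =  9 → J
  i=14: R-O =  3 → D
  i=15: Z-N = 12 → M
  i=16: S-W = 22 → W
  i=17: L-J =  2 → C
  i=18: A-L = 15 → P
  i=19: H-P = 18 → S
  i=20: G-U = 12 → M
  i=21: A-R =  9 → J
  i=22: U-R =  3 → D
  i=23: O-C = 12 → M
  i=24: P-T = 22 → W
  i=25: J-H =  2 → C
  i=26: Q-B = 15 → P
  i=27: A-I = 18 → S
  i=28: F-T = 12 → M
  i=29: E-V =  9 → J
  i=30: W-T =  3 → D
  i=31: X-L = 12 → M
  i=32: R-V = 22 → W
  i=33: Z-X =  2 → C
  i=34: J-U = 15 → P
  i=35: F-N = 18 → S
  i=36: H-V = 12 → M
  i=37: E-V =  9 → J
  i=38: C-Z =  3 → D
  i=39: X-L = 12 → M
  i=40: T-X = 22 → W
  i=41: E-C =  2 → C
  i=42: D-O = 15 → P
  shifts repeat with period 8: WCPSMJDM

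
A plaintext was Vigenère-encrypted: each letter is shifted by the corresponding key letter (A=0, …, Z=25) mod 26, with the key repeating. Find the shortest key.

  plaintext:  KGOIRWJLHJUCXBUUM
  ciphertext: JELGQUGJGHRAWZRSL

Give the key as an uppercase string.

ZYXY

  i= 0: J-K = 25 → Z
  i= 1: E-G = 24 → Y
  i= 2: L-O = 23 → X
  i= 3: G-I = 24 → Y
  i= 4: Q-R = 25 → Z
  i= 5: U-W = 24 → Y
  i= 6: G-J = 23 → X
  i= 7: J-L = 24 → Y
  i= 8: G-H = 25 → Z
  i= 9: H-J = 24 → Y
  i=10: R-U = 23 → X
  i=11: A-C = 24 → Y
  i=12: W-X = 25 → Z
  i=13: Z-B = 24 → Y
  i=14: R-U = 23 → X
  i=15: S-U = 24 → Y
  i=16: L-M = 25 → Z
  shifts repeat with period 4: ZYXY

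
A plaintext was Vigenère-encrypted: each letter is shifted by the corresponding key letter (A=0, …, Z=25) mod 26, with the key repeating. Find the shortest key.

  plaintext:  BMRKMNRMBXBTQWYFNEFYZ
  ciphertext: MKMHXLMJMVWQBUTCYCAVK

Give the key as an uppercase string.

  i= 0: M-B = 11 → L
  i= 1: K-M = 24 → Y
  i= 2: M-R = 21 → V
  i= 3: H-K = 23 → X
  i= 4: X-M = 11 → L
  i= 5: L-N = 24 → Y
  i= 6: M-R = 21 → V
  i= 7: J-M = 23 → X
  i= 8: M-B = 11 → L
  i= 9: V-X = 24 → Y
  i=10: W-B = 21 → V
  i=11: Q-T = 23 → X
  i=12: B-Q = 11 → L
  i=13: U-W = 24 → Y
  i=14: T-Y = 21 → V
  i=15: C-F = 23 → X
  i=16: Y-N = 11 → L
  i=17: C-E = 24 → Y
  i=18: A-F = 21 → V
  i=19: V-Y = 23 → X
  i=20: K-Z = 11 → L
  shifts repeat with period 4: LYVX

LYVX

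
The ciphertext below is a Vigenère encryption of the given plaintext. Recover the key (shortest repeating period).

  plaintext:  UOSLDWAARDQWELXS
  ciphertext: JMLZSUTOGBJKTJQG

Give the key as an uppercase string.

  i= 0: J-U = 15 → P
  i= 1: M-O = 24 → Y
  i= 2: L-S = 19 → T
  i= 3: Z-L = 14 → O
  i= 4: S-D = 15 → P
  i= 5: U-W = 24 → Y
  i= 6: T-A = 19 → T
  i= 7: O-A = 14 → O
  i= 8: G-R = 15 → P
  i= 9: B-D = 24 → Y
  i=10: J-Q = 19 → T
  i=11: K-W = 14 → O
  i=12: T-E = 15 → P
  i=13: J-L = 24 → Y
  i=14: Q-X = 19 → T
  i=15: G-S = 14 → O
  shifts repeat with period 4: PYTO

PYTO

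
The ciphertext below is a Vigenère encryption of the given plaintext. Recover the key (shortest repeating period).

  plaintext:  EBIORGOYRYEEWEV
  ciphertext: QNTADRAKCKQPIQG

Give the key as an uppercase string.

  i= 0: Q-E = 12 → M
  i= 1: N-B = 12 → M
  i= 2: T-I = 11 → L
  i= 3: A-O = 12 → M
  i= 4: D-R = 12 → M
  i= 5: R-G = 11 → L
  i= 6: A-O = 12 → M
  i= 7: K-Y = 12 → M
  i= 8: C-R = 11 → L
  i= 9: K-Y = 12 → M
  i=10: Q-E = 12 → M
  i=11: P-E = 11 → L
  i=12: I-W = 12 → M
  i=13: Q-E = 12 → M
  i=14: G-V = 11 → L
  shifts repeat with period 3: MML

MML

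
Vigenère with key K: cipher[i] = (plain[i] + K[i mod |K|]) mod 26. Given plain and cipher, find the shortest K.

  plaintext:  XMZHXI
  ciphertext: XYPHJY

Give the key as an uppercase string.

AMQ

  i= 0: X-X =  0 → A
  i= 1: Y-M = 12 → M
  i= 2: P-Z = 16 → Q
  i= 3: H-H =  0 → A
  i= 4: J-X = 12 → M
  i= 5: Y-I = 16 → Q
  shifts repeat with period 3: AMQ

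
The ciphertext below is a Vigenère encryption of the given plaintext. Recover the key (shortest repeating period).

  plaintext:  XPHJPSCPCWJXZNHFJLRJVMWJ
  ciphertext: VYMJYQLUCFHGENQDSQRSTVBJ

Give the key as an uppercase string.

  i= 0: V-X = 24 → Y
  i= 1: Y-P =  9 → J
  i= 2: M-H =  5 → F
  i= 3: J-J =  0 → A
  i= 4: Y-P =  9 → J
  i= 5: Q-S = 24 → Y
  i= 6: L-C =  9 → J
  i= 7: U-P =  5 → F
  i= 8: C-C =  0 → A
  i= 9: F-W =  9 → J
  i=10: H-J = 24 → Y
  i=11: G-X =  9 → J
  i=12: E-Z =  5 → F
  i=13: N-N =  0 → A
  i=14: Q-H =  9 → J
  i=15: D-F = 24 → Y
  i=16: S-J =  9 → J
  i=17: Q-L =  5 → F
  i=18: R-R =  0 → A
  i=19: S-J =  9 → J
  i=20: T-V = 24 → Y
  i=21: V-M =  9 → J
  i=22: B-W =  5 → F
  i=23: J-J =  0 → A
  shifts repeat with period 5: YJFAJ

YJFAJ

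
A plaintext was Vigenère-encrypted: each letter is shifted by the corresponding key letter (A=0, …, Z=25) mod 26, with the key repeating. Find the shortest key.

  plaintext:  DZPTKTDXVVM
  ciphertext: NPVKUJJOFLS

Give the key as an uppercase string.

  i= 0: N-D = 10 → K
  i= 1: P-Z = 16 → Q
  i= 2: V-P =  6 → G
  i= 3: K-T = 17 → R
  i= 4: U-K = 10 → K
  i= 5: J-T = 16 → Q
  i= 6: J-D =  6 → G
  i= 7: O-X = 17 → R
  i= 8: F-V = 10 → K
  i= 9: L-V = 16 → Q
  i=10: S-M =  6 → G
  shifts repeat with period 4: KQGR

KQGR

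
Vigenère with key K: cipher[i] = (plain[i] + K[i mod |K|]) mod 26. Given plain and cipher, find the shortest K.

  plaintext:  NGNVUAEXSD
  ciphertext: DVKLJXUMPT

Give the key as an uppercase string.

  i= 0: D-N = 16 → Q
  i= 1: V-G = 15 → P
  i= 2: K-N = 23 → X
  i= 3: L-V = 16 → Q
  i= 4: J-U = 15 → P
  i= 5: X-A = 23 → X
  i= 6: U-E = 16 → Q
  i= 7: M-X = 15 → P
  i= 8: P-S = 23 → X
  i= 9: T-D = 16 → Q
  shifts repeat with period 3: QPX

QPX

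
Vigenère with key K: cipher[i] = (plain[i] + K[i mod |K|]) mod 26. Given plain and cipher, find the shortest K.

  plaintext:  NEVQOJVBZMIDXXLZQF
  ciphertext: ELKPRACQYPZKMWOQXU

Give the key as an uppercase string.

  i= 0: E-N = 17 → R
  i= 1: L-E =  7 → H
  i= 2: K-V = 15 → P
  i= 3: P-Q = 25 → Z
  i= 4: R-O =  3 → D
  i= 5: A-J = 17 → R
  i= 6: C-V =  7 → H
  i= 7: Q-B = 15 → P
  i= 8: Y-Z = 25 → Z
  i= 9: P-M =  3 → D
  i=10: Z-I = 17 → R
  i=11: K-D =  7 → H
  i=12: M-X = 15 → P
  i=13: W-X = 25 → Z
  i=14: O-L =  3 → D
  i=15: Q-Z = 17 → R
  i=16: X-Q =  7 → H
  i=17: U-F = 15 → P
  shifts repeat with period 5: RHPZD

RHPZD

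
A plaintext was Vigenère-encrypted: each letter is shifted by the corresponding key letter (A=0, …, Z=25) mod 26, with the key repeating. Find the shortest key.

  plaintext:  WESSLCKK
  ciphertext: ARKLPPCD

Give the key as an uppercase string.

  i= 0: A-W =  4 → E
  i= 1: R-E = 13 → N
  i= 2: K-S = 18 → S
  i= 3: L-S = 19 → T
  i= 4: P-L =  4 → E
  i= 5: P-C = 13 → N
  i= 6: C-K = 18 → S
  i= 7: D-K = 19 → T
  shifts repeat with period 4: ENST

ENST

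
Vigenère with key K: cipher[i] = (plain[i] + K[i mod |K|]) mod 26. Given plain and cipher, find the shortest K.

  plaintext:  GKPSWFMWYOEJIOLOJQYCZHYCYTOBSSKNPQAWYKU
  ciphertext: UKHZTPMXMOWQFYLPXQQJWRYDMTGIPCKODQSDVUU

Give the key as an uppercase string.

OASHXKAB

  i= 0: U-G = 14 → O
  i= 1: K-K =  0 → A
  i= 2: H-P = 18 → S
  i= 3: Z-S =  7 → H
  i= 4: T-W = 23 → X
  i= 5: P-F = 10 → K
  i= 6: M-M =  0 → A
  i= 7: X-W =  1 → B
  i= 8: M-Y = 14 → O
  i= 9: O-O =  0 → A
  i=10: W-E = 18 → S
  i=11: Q-J =  7 → H
  i=12: F-I = 23 → X
  i=13: Y-O = 10 → K
  i=14: L-L =  0 → A
  i=15: P-O =  1 → B
  i=16: X-J = 14 → O
  i=17: Q-Q =  0 → A
  i=18: Q-Y = 18 → S
  i=19: J-C =  7 → H
  i=20: W-Z = 23 → X
  i=21: R-H = 10 → K
  i=22: Y-Y =  0 → A
  i=23: D-C =  1 → B
  i=24: M-Y = 14 → O
  i=25: T-T =  0 → A
  i=26: G-O = 18 → S
  i=27: I-B =  7 → H
  i=28: P-S = 23 → X
  i=29: C-S = 10 → K
  i=30: K-K =  0 → A
  i=31: O-N =  1 → B
  i=32: D-P = 14 → O
  i=33: Q-Q =  0 → A
  i=34: S-A = 18 → S
  i=35: D-W =  7 → H
  i=36: V-Y = 23 → X
  i=37: U-K = 10 → K
  i=38: U-U =  0 → A
  shifts repeat with period 8: OASHXKAB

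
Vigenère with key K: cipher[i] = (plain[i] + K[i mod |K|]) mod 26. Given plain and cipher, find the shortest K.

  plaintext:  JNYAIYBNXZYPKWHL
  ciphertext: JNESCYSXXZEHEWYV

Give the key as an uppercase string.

  i= 0: J-J =  0 → A
  i= 1: N-N =  0 → A
  i= 2: E-Y =  6 → G
  i= 3: S-A = 18 → S
  i= 4: C-I = 20 → U
  i= 5: Y-Y =  0 → A
  i= 6: S-B = 17 → R
  i= 7: X-N = 10 → K
  i= 8: X-X =  0 → A
  i= 9: Z-Z =  0 → A
  i=10: E-Y =  6 → G
  i=11: H-P = 18 → S
  i=12: E-K = 20 → U
  i=13: W-W =  0 → A
  i=14: Y-H = 17 → R
  i=15: V-L = 10 → K
  shifts repeat with period 8: AAGSUARK

AAGSUARK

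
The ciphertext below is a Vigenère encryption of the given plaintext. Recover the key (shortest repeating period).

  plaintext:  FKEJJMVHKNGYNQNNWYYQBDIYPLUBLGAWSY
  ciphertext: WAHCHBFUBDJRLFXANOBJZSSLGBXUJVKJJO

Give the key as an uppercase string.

RQDTYPKN

  i= 0: W-F = 17 → R
  i= 1: A-K = 16 → Q
  i= 2: H-E =  3 → D
  i= 3: C-J = 19 → T
  i= 4: H-J = 24 → Y
  i= 5: B-M = 15 → P
  i= 6: F-V = 10 → K
  i= 7: U-H = 13 → N
  i= 8: B-K = 17 → R
  i= 9: D-N = 16 → Q
  i=10: J-G =  3 → D
  i=11: R-Y = 19 → T
  i=12: L-N = 24 → Y
  i=13: F-Q = 15 → P
  i=14: X-N = 10 → K
  i=15: A-N = 13 → N
  i=16: N-W = 17 → R
  i=17: O-Y = 16 → Q
  i=18: B-Y =  3 → D
  i=19: J-Q = 19 → T
  i=20: Z-B = 24 → Y
  i=21: S-D = 15 → P
  i=22: S-I = 10 → K
  i=23: L-Y = 13 → N
  i=24: G-P = 17 → R
  i=25: B-L = 16 → Q
  i=26: X-U =  3 → D
  i=27: U-B = 19 → T
  i=28: J-L = 24 → Y
  i=29: V-G = 15 → P
  i=30: K-A = 10 → K
  i=31: J-W = 13 → N
  i=32: J-S = 17 → R
  i=33: O-Y = 16 → Q
  shifts repeat with period 8: RQDTYPKN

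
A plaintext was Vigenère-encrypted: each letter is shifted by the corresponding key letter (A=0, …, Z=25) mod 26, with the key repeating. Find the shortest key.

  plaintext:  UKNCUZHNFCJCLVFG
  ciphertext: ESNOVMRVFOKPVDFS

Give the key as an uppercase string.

  i= 0: E-U = 10 → K
  i= 1: S-K =  8 → I
  i= 2: N-N =  0 → A
  i= 3: O-C = 12 → M
  i= 4: V-U =  1 → B
  i= 5: M-Z = 13 → N
  i= 6: R-H = 10 → K
  i= 7: V-N =  8 → I
  i= 8: F-F =  0 → A
  i= 9: O-C = 12 → M
  i=10: K-J =  1 → B
  i=11: P-C = 13 → N
  i=12: V-L = 10 → K
  i=13: D-V =  8 → I
  i=14: F-F =  0 → A
  i=15: S-G = 12 → M
  shifts repeat with period 6: KIAMBN

KIAMBN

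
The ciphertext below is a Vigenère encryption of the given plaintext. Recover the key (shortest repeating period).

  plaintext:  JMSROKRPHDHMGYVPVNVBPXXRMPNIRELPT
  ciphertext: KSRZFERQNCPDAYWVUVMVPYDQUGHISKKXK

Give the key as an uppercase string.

BGZIRUA

  i= 0: K-J =  1 → B
  i= 1: S-M =  6 → G
  i= 2: R-S = 25 → Z
  i= 3: Z-R =  8 → I
  i= 4: F-O = 17 → R
  i= 5: E-K = 20 → U
  i= 6: R-R =  0 → A
  i= 7: Q-P =  1 → B
  i= 8: N-H =  6 → G
  i= 9: C-D = 25 → Z
  i=10: P-H =  8 → I
  i=11: D-M = 17 → R
  i=12: A-G = 20 → U
  i=13: Y-Y =  0 → A
  i=14: W-V =  1 → B
  i=15: V-P =  6 → G
  i=16: U-V = 25 → Z
  i=17: V-N =  8 → I
  i=18: M-V = 17 → R
  i=19: V-B = 20 → U
  i=20: P-P =  0 → A
  i=21: Y-X =  1 → B
  i=22: D-X =  6 → G
  i=23: Q-R = 25 → Z
  i=24: U-M =  8 → I
  i=25: G-P = 17 → R
  i=26: H-N = 20 → U
  i=27: I-I =  0 → A
  i=28: S-R =  1 → B
  i=29: K-E =  6 → G
  i=30: K-L = 25 → Z
  i=31: X-P =  8 → I
  i=32: K-T = 17 → R
  shifts repeat with period 7: BGZIRUA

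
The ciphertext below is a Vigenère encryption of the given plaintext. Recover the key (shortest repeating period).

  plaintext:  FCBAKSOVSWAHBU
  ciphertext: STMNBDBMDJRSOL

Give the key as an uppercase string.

  i= 0: S-F = 13 → N
  i= 1: T-C = 17 → R
  i= 2: M-B = 11 → L
  i= 3: N-A = 13 → N
  i= 4: B-K = 17 → R
  i= 5: D-S = 11 → L
  i= 6: B-O = 13 → N
  i= 7: M-V = 17 → R
  i= 8: D-S = 11 → L
  i= 9: J-W = 13 → N
  i=10: R-A = 17 → R
  i=11: S-H = 11 → L
  i=12: O-B = 13 → N
  i=13: L-U = 17 → R
  shifts repeat with period 3: NRL

NRL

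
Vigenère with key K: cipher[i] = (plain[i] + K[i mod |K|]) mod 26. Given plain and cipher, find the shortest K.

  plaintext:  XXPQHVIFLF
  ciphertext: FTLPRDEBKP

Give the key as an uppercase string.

IWWZK

  i= 0: F-X =  8 → I
  i= 1: T-X = 22 → W
  i= 2: L-P = 22 → W
  i= 3: P-Q = 25 → Z
  i= 4: R-H = 10 → K
  i= 5: D-V =  8 → I
  i= 6: E-I = 22 → W
  i= 7: B-F = 22 → W
  i= 8: K-L = 25 → Z
  i= 9: P-F = 10 → K
  shifts repeat with period 5: IWWZK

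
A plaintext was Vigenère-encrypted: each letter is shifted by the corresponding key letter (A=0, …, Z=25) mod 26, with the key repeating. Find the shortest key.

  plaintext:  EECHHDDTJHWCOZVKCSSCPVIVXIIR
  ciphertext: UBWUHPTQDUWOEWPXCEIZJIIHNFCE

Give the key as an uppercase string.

QXUNAM

  i= 0: U-E = 16 → Q
  i= 1: B-E = 23 → X
  i= 2: W-C = 20 → U
  i= 3: U-H = 13 → N
  i= 4: H-H =  0 → A
  i= 5: P-D = 12 → M
  i= 6: T-D = 16 → Q
  i= 7: Q-T = 23 → X
  i= 8: D-J = 20 → U
  i= 9: U-H = 13 → N
  i=10: W-W =  0 → A
  i=11: O-C = 12 → M
  i=12: E-O = 16 → Q
  i=13: W-Z = 23 → X
  i=14: P-V = 20 → U
  i=15: X-K = 13 → N
  i=16: C-C =  0 → A
  i=17: E-S = 12 → M
  i=18: I-S = 16 → Q
  i=19: Z-C = 23 → X
  i=20: J-P = 20 → U
  i=21: I-V = 13 → N
  i=22: I-I =  0 → A
  i=23: H-V = 12 → M
  i=24: N-X = 16 → Q
  i=25: F-I = 23 → X
  i=26: C-I = 20 → U
  i=27: E-R = 13 → N
  shifts repeat with period 6: QXUNAM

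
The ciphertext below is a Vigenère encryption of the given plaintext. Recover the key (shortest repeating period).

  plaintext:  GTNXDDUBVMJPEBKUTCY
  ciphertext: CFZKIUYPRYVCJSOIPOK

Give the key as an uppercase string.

WMMNFREO

  i= 0: C-G = 22 → W
  i= 1: F-T = 12 → M
  i= 2: Z-N = 12 → M
  i= 3: K-X = 13 → N
  i= 4: I-D =  5 → F
  i= 5: U-D = 17 → R
  i= 6: Y-U =  4 → E
  i= 7: P-B = 14 → O
  i= 8: R-V = 22 → W
  i= 9: Y-M = 12 → M
  i=10: V-J = 12 → M
  i=11: C-P = 13 → N
  i=12: J-E =  5 → F
  i=13: S-B = 17 → R
  i=14: O-K =  4 → E
  i=15: I-U = 14 → O
  i=16: P-T = 22 → W
  i=17: O-C = 12 → M
  i=18: K-Y = 12 → M
  shifts repeat with period 8: WMMNFREO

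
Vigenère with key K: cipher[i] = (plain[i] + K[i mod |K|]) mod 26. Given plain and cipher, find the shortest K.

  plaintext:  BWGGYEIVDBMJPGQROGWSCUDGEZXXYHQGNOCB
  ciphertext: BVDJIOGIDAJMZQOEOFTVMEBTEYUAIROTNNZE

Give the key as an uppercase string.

AZXDKKYN

  i= 0: B-B =  0 → A
  i= 1: V-W = 25 → Z
  i= 2: D-G = 23 → X
  i= 3: J-G =  3 → D
  i= 4: I-Y = 10 → K
  i= 5: O-E = 10 → K
  i= 6: G-I = 24 → Y
  i= 7: I-V = 13 → N
  i= 8: D-D =  0 → A
  i= 9: A-B = 25 → Z
  i=10: J-M = 23 → X
  i=11: M-J =  3 → D
  i=12: Z-P = 10 → K
  i=13: Q-G = 10 → K
  i=14: O-Q = 24 → Y
  i=15: E-R = 13 → N
  i=16: O-O =  0 → A
  i=17: F-G = 25 → Z
  i=18: T-W = 23 → X
  i=19: V-S =  3 → D
  i=20: M-C = 10 → K
  i=21: E-U = 10 → K
  i=22: B-D = 24 → Y
  i=23: T-G = 13 → N
  i=24: E-E =  0 → A
  i=25: Y-Z = 25 → Z
  i=26: U-X = 23 → X
  i=27: A-X =  3 → D
  i=28: I-Y = 10 → K
  i=29: R-H = 10 → K
  i=30: O-Q = 24 → Y
  i=31: T-G = 13 → N
  i=32: N-N =  0 → A
  i=33: N-O = 25 → Z
  i=34: Z-C = 23 → X
  i=35: E-B =  3 → D
  shifts repeat with period 8: AZXDKKYN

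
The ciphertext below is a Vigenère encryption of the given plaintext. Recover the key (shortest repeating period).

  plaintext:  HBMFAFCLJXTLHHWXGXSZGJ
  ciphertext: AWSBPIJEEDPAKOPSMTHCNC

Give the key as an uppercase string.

TVGWPDH

  i= 0: A-H = 19 → T
  i= 1: W-B = 21 → V
  i= 2: S-M =  6 → G
  i= 3: B-F = 22 → W
  i= 4: P-A = 15 → P
  i= 5: I-F =  3 → D
  i= 6: J-C =  7 → H
  i= 7: E-L = 19 → T
  i= 8: E-J = 21 → V
  i= 9: D-X =  6 → G
  i=10: P-T = 22 → W
  i=11: A-L = 15 → P
  i=12: K-H =  3 → D
  i=13: O-H =  7 → H
  i=14: P-W = 19 → T
  i=15: S-X = 21 → V
  i=16: M-G =  6 → G
  i=17: T-X = 22 → W
  i=18: H-S = 15 → P
  i=19: C-Z =  3 → D
  i=20: N-G =  7 → H
  i=21: C-J = 19 → T
  shifts repeat with period 7: TVGWPDH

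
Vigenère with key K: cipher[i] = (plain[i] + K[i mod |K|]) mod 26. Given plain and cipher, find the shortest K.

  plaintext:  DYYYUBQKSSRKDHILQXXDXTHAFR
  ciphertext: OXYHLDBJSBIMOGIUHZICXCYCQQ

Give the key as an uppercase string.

  i= 0: O-D = 11 → L
  i= 1: X-Y = 25 → Z
  i= 2: Y-Y =  0 → A
  i= 3: H-Y =  9 → J
  i= 4: L-U = 17 → R
  i= 5: D-B =  2 → C
  i= 6: B-Q = 11 → L
  i= 7: J-K = 25 → Z
  i= 8: S-S =  0 → A
  i= 9: B-S =  9 → J
  i=10: I-R = 17 → R
  i=11: M-K =  2 → C
  i=12: O-D = 11 → L
  i=13: G-H = 25 → Z
  i=14: I-I =  0 → A
  i=15: U-L =  9 → J
  i=16: H-Q = 17 → R
  i=17: Z-X =  2 → C
  i=18: I-X = 11 → L
  i=19: C-D = 25 → Z
  i=20: X-X =  0 → A
  i=21: C-T =  9 → J
  i=22: Y-H = 17 → R
  i=23: C-A =  2 → C
  i=24: Q-F = 11 → L
  i=25: Q-R = 25 → Z
  shifts repeat with period 6: LZAJRC

LZAJRC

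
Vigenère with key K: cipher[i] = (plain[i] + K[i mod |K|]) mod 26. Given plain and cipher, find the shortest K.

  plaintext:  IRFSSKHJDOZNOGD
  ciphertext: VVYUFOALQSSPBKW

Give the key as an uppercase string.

NETC

  i= 0: V-I = 13 → N
  i= 1: V-R =  4 → E
  i= 2: Y-F = 19 → T
  i= 3: U-S =  2 → C
  i= 4: F-S = 13 → N
  i= 5: O-K =  4 → E
  i= 6: A-H = 19 → T
  i= 7: L-J =  2 → C
  i= 8: Q-D = 13 → N
  i= 9: S-O =  4 → E
  i=10: S-Z = 19 → T
  i=11: P-N =  2 → C
  i=12: B-O = 13 → N
  i=13: K-G =  4 → E
  i=14: W-D = 19 → T
  shifts repeat with period 4: NETC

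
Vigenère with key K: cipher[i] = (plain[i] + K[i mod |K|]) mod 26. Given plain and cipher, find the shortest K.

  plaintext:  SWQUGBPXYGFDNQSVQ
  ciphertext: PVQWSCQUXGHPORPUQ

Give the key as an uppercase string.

  i= 0: P-S = 23 → X
  i= 1: V-W = 25 → Z
  i= 2: Q-Q =  0 → A
  i= 3: W-U =  2 → C
  i= 4: S-G = 12 → M
  i= 5: C-B =  1 → B
  i= 6: Q-P =  1 → B
  i= 7: U-X = 23 → X
  i= 8: X-Y = 25 → Z
  i= 9: G-G =  0 → A
  i=10: H-F =  2 → C
  i=11: P-D = 12 → M
  i=12: O-N =  1 → B
  i=13: R-Q =  1 → B
  i=14: P-S = 23 → X
  i=15: U-V = 25 → Z
  i=16: Q-Q =  0 → A
  shifts repeat with period 7: XZACMBB

XZACMBB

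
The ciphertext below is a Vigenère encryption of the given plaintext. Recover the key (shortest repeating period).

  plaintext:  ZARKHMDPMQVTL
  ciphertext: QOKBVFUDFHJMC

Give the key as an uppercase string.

ROT

  i= 0: Q-Z = 17 → R
  i= 1: O-A = 14 → O
  i= 2: K-R = 19 → T
  i= 3: B-K = 17 → R
  i= 4: V-H = 14 → O
  i= 5: F-M = 19 → T
  i= 6: U-D = 17 → R
  i= 7: D-P = 14 → O
  i= 8: F-M = 19 → T
  i= 9: H-Q = 17 → R
  i=10: J-V = 14 → O
  i=11: M-T = 19 → T
  i=12: C-L = 17 → R
  shifts repeat with period 3: ROT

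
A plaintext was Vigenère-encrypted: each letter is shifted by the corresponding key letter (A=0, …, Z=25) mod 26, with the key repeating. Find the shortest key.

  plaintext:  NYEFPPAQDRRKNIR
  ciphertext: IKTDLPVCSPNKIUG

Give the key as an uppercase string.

VMPYWA

  i= 0: I-N = 21 → V
  i= 1: K-Y = 12 → M
  i= 2: T-E = 15 → P
  i= 3: D-F = 24 → Y
  i= 4: L-P = 22 → W
  i= 5: P-P =  0 → A
  i= 6: V-A = 21 → V
  i= 7: C-Q = 12 → M
  i= 8: S-D = 15 → P
  i= 9: P-R = 24 → Y
  i=10: N-R = 22 → W
  i=11: K-K =  0 → A
  i=12: I-N = 21 → V
  i=13: U-I = 12 → M
  i=14: G-R = 15 → P
  shifts repeat with period 6: VMPYWA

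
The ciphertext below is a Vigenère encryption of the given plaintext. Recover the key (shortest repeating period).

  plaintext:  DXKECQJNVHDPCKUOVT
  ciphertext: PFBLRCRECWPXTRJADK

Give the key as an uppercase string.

MIRHP

  i= 0: P-D = 12 → M
  i= 1: F-X =  8 → I
  i= 2: B-K = 17 → R
  i= 3: L-E =  7 → H
  i= 4: R-C = 15 → P
  i= 5: C-Q = 12 → M
  i= 6: R-J =  8 → I
  i= 7: E-N = 17 → R
  i= 8: C-V =  7 → H
  i= 9: W-H = 15 → P
  i=10: P-D = 12 → M
  i=11: X-P =  8 → I
  i=12: T-C = 17 → R
  i=13: R-K =  7 → H
  i=14: J-U = 15 → P
  i=15: A-O = 12 → M
  i=16: D-V =  8 → I
  i=17: K-T = 17 → R
  shifts repeat with period 5: MIRHP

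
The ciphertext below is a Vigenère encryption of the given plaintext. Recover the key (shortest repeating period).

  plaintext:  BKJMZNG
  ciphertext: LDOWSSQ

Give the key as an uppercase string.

KTF

  i= 0: L-B = 10 → K
  i= 1: D-K = 19 → T
  i= 2: O-J =  5 → F
  i= 3: W-M = 10 → K
  i= 4: S-Z = 19 → T
  i= 5: S-N =  5 → F
  i= 6: Q-G = 10 → K
  shifts repeat with period 3: KTF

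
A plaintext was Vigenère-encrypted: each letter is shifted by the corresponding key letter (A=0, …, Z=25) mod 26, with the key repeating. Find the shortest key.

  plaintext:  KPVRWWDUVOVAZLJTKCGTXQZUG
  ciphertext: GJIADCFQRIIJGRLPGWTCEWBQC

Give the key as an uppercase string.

  i= 0: G-K = 22 → W
  i= 1: J-P = 20 → U
  i= 2: I-V = 13 → N
  i= 3: A-R =  9 → J
  i= 4: D-W =  7 → H
  i= 5: C-W =  6 → G
  i= 6: F-D =  2 → C
  i= 7: Q-U = 22 → W
  i= 8: R-V = 22 → W
  i= 9: I-O = 20 → U
  i=10: I-V = 13 → N
  i=11: J-A =  9 → J
  i=12: G-Z =  7 → H
  i=13: R-L =  6 → G
  i=14: L-J =  2 → C
  i=15: P-T = 22 → W
  i=16: G-K = 22 → W
  i=17: W-C = 20 → U
  i=18: T-G = 13 → N
  i=19: C-T =  9 → J
  i=20: E-X =  7 → H
  i=21: W-Q =  6 → G
  i=22: B-Z =  2 → C
  i=23: Q-U = 22 → W
  i=24: C-G = 22 → W
  shifts repeat with period 8: WUNJHGCW

WUNJHGCW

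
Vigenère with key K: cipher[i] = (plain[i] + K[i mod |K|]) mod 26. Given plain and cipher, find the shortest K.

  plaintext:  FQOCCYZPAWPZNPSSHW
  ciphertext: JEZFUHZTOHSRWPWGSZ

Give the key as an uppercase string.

  i= 0: J-F =  4 → E
  i= 1: E-Q = 14 → O
  i= 2: Z-O = 11 → L
  i= 3: F-C =  3 → D
  i= 4: U-C = 18 → S
  i= 5: H-Y =  9 → J
  i= 6: Z-Z =  0 → A
  i= 7: T-P =  4 → E
  i= 8: O-A = 14 → O
  i= 9: H-W = 11 → L
  i=10: S-P =  3 → D
  i=11: R-Z = 18 → S
  i=12: W-N =  9 → J
  i=13: P-P =  0 → A
  i=14: W-S =  4 → E
  i=15: G-S = 14 → O
  i=16: S-H = 11 → L
  i=17: Z-W =  3 → D
  shifts repeat with period 7: EOLDSJA

EOLDSJA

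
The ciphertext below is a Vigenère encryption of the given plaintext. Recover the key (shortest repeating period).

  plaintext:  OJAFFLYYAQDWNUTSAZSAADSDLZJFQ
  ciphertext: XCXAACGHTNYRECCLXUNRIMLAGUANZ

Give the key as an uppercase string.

JTXVVRI

  i= 0: X-O =  9 → J
  i= 1: C-J = 19 → T
  i= 2: X-A = 23 → X
  i= 3: A-F = 21 → V
  i= 4: A-F = 21 → V
  i= 5: C-L = 17 → R
  i= 6: G-Y =  8 → I
  i= 7: H-Y =  9 → J
  i= 8: T-A = 19 → T
  i= 9: N-Q = 23 → X
  i=10: Y-D = 21 → V
  i=11: R-W = 21 → V
  i=12: E-N = 17 → R
  i=13: C-U =  8 → I
  i=14: C-T =  9 → J
  i=15: L-S = 19 → T
  i=16: X-A = 23 → X
  i=17: U-Z = 21 → V
  i=18: N-S = 21 → V
  i=19: R-A = 17 → R
  i=20: I-A =  8 → I
  i=21: M-D =  9 → J
  i=22: L-S = 19 → T
  i=23: A-D = 23 → X
  i=24: G-L = 21 → V
  i=25: U-Z = 21 → V
  i=26: A-J = 17 → R
  i=27: N-F =  8 → I
  i=28: Z-Q =  9 → J
  shifts repeat with period 7: JTXVVRI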